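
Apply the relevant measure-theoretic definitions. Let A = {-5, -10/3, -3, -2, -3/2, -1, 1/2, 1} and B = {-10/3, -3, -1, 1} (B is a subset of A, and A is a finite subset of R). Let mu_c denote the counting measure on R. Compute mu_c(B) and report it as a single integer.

Counting measure assigns mu_c(E) = |E| (number of elements) when E is finite.
B has 4 element(s), so mu_c(B) = 4.

4


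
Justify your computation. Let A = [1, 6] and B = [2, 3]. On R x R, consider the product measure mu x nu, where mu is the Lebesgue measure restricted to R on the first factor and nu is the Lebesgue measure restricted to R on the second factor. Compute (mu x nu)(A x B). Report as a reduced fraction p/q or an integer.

For a measurable rectangle A x B, the product measure satisfies
  (mu x nu)(A x B) = mu(A) * nu(B).
  mu(A) = 5.
  nu(B) = 1.
  (mu x nu)(A x B) = 5 * 1 = 5.

5


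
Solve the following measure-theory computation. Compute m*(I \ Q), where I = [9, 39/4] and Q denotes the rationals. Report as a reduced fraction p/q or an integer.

The interval I = [9, 39/4] has m(I) = 39/4 - 9 = 3/4 (endpoints are measure-zero, so open/closed/half-open agree). Write I = (I cap Q) u (I \ Q). The rationals in I are countable, so m*(I cap Q) = 0 (cover each rational by intervals whose total length is arbitrarily small). By countable subadditivity m*(I) <= m*(I cap Q) + m*(I \ Q), hence m*(I \ Q) >= m(I) = 3/4. The reverse inequality m*(I \ Q) <= m*(I) = 3/4 is trivial since (I \ Q) is a subset of I. Therefore m*(I \ Q) = 3/4.

3/4


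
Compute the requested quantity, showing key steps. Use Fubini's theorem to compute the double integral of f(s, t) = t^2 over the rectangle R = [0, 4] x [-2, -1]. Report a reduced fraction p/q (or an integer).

f(s, t) is a tensor product of a function of s and a function of t, and both factors are bounded continuous (hence Lebesgue integrable) on the rectangle, so Fubini's theorem applies:
  integral_R f d(m x m) = (integral_a1^b1 1 ds) * (integral_a2^b2 t^2 dt).
Inner integral in s: integral_{0}^{4} 1 ds = (4^1 - 0^1)/1
  = 4.
Inner integral in t: integral_{-2}^{-1} t^2 dt = ((-1)^3 - (-2)^3)/3
  = 7/3.
Product: (4) * (7/3) = 28/3.

28/3


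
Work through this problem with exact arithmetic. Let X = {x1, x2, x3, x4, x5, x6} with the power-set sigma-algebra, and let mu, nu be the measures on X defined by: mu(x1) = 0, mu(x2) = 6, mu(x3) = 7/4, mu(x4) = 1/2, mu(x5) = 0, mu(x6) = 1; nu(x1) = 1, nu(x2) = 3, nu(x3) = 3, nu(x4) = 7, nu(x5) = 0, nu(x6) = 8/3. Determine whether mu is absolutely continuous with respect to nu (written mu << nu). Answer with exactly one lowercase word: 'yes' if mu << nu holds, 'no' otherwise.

mu << nu means: every nu-null measurable set is also mu-null; equivalently, for every atom x, if nu({x}) = 0 then mu({x}) = 0.
Checking each atom:
  x1: nu = 1 > 0 -> no constraint.
  x2: nu = 3 > 0 -> no constraint.
  x3: nu = 3 > 0 -> no constraint.
  x4: nu = 7 > 0 -> no constraint.
  x5: nu = 0, mu = 0 -> consistent with mu << nu.
  x6: nu = 8/3 > 0 -> no constraint.
No atom violates the condition. Therefore mu << nu.

yes


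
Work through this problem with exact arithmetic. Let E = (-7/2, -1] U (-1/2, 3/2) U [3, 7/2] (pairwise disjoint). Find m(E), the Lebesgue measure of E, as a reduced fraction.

For pairwise disjoint intervals, m(union_i I_i) = sum_i m(I_i),
and m is invariant under swapping open/closed endpoints (single points have measure 0).
So m(E) = sum_i (b_i - a_i).
  I_1 has length -1 - (-7/2) = 5/2.
  I_2 has length 3/2 - (-1/2) = 2.
  I_3 has length 7/2 - 3 = 1/2.
Summing:
  m(E) = 5/2 + 2 + 1/2 = 5.

5


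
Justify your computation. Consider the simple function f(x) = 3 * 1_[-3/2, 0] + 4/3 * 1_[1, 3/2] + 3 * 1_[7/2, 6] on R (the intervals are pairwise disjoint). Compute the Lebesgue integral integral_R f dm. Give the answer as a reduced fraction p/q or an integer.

For a simple function f = sum_i c_i * 1_{A_i} with disjoint A_i,
  integral f dm = sum_i c_i * m(A_i).
Lengths of the A_i:
  m(A_1) = 0 - (-3/2) = 3/2.
  m(A_2) = 3/2 - 1 = 1/2.
  m(A_3) = 6 - 7/2 = 5/2.
Contributions c_i * m(A_i):
  (3) * (3/2) = 9/2.
  (4/3) * (1/2) = 2/3.
  (3) * (5/2) = 15/2.
Total: 9/2 + 2/3 + 15/2 = 38/3.

38/3


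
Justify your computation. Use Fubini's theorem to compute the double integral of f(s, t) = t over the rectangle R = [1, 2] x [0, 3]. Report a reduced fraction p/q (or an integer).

f(s, t) is a tensor product of a function of s and a function of t, and both factors are bounded continuous (hence Lebesgue integrable) on the rectangle, so Fubini's theorem applies:
  integral_R f d(m x m) = (integral_a1^b1 1 ds) * (integral_a2^b2 t dt).
Inner integral in s: integral_{1}^{2} 1 ds = (2^1 - 1^1)/1
  = 1.
Inner integral in t: integral_{0}^{3} t dt = (3^2 - 0^2)/2
  = 9/2.
Product: (1) * (9/2) = 9/2.

9/2


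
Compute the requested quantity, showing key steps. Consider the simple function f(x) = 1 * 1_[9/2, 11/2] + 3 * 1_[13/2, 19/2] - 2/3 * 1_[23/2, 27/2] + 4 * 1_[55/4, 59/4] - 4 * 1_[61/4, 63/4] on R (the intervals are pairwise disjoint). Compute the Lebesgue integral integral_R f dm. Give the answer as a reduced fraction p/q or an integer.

For a simple function f = sum_i c_i * 1_{A_i} with disjoint A_i,
  integral f dm = sum_i c_i * m(A_i).
Lengths of the A_i:
  m(A_1) = 11/2 - 9/2 = 1.
  m(A_2) = 19/2 - 13/2 = 3.
  m(A_3) = 27/2 - 23/2 = 2.
  m(A_4) = 59/4 - 55/4 = 1.
  m(A_5) = 63/4 - 61/4 = 1/2.
Contributions c_i * m(A_i):
  (1) * (1) = 1.
  (3) * (3) = 9.
  (-2/3) * (2) = -4/3.
  (4) * (1) = 4.
  (-4) * (1/2) = -2.
Total: 1 + 9 - 4/3 + 4 - 2 = 32/3.

32/3


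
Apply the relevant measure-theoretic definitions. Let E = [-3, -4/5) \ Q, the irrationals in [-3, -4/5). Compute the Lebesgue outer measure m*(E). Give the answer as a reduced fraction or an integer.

The interval I = [-3, -4/5) has m(I) = -4/5 - (-3) = 11/5 (endpoints are measure-zero, so open/closed/half-open agree). Write I = (I cap Q) u (I \ Q). The rationals in I are countable, so m*(I cap Q) = 0 (cover each rational by intervals whose total length is arbitrarily small). By countable subadditivity m*(I) <= m*(I cap Q) + m*(I \ Q), hence m*(I \ Q) >= m(I) = 11/5. The reverse inequality m*(I \ Q) <= m*(I) = 11/5 is trivial since (I \ Q) is a subset of I. Therefore m*(I \ Q) = 11/5.

11/5


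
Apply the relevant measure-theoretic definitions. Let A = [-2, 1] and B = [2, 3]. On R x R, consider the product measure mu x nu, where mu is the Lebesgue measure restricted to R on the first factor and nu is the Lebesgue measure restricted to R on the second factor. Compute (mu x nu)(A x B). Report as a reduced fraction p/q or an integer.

For a measurable rectangle A x B, the product measure satisfies
  (mu x nu)(A x B) = mu(A) * nu(B).
  mu(A) = 3.
  nu(B) = 1.
  (mu x nu)(A x B) = 3 * 1 = 3.

3


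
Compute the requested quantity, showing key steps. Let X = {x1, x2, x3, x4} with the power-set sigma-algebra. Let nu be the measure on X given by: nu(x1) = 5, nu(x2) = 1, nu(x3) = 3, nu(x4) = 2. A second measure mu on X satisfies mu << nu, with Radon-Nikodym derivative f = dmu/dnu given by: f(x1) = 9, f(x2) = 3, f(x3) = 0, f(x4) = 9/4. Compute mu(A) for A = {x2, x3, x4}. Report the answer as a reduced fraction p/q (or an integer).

By the defining property of the Radon-Nikodym derivative, for every measurable set A,
  mu(A) = integral_A f dnu.
Since nu is a discrete measure concentrated on the atoms of X, the integral over A reduces to the sum
  mu(A) = sum_{x in A} f(x) * nu({x}).
Computing each term:
  x2: f(x2) * nu(x2) = 3 * 1 = 3.
  x3: f(x3) * nu(x3) = 0 * 3 = 0.
  x4: f(x4) * nu(x4) = 9/4 * 2 = 9/2.
Summing: mu(A) = 3 + 0 + 9/2 = 15/2.

15/2


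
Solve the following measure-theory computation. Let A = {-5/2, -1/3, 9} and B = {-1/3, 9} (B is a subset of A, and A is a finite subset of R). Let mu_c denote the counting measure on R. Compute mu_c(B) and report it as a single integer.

Counting measure assigns mu_c(E) = |E| (number of elements) when E is finite.
B has 2 element(s), so mu_c(B) = 2.

2


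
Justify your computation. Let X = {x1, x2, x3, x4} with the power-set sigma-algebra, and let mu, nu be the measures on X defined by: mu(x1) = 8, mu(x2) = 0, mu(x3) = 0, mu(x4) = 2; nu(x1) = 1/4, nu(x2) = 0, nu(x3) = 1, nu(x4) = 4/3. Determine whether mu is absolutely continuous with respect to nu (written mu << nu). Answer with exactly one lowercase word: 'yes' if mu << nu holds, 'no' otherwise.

mu << nu means: every nu-null measurable set is also mu-null; equivalently, for every atom x, if nu({x}) = 0 then mu({x}) = 0.
Checking each atom:
  x1: nu = 1/4 > 0 -> no constraint.
  x2: nu = 0, mu = 0 -> consistent with mu << nu.
  x3: nu = 1 > 0 -> no constraint.
  x4: nu = 4/3 > 0 -> no constraint.
No atom violates the condition. Therefore mu << nu.

yes


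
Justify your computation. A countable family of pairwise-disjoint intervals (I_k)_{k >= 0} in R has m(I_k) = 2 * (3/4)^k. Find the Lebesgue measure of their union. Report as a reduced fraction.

By countable additivity of the Lebesgue measure on pairwise disjoint measurable sets,
  m(union_{k >= 0} I_k) = sum_{k >= 0} m(I_k) = sum_{k >= 0} a * r^k,
  with a = 2 and r = 3/4.
Since 0 < r = 3/4 < 1, the geometric series converges:
  sum_{k >= 0} a * r^k = a / (1 - r).
  = 2 / (1 - 3/4)
  = 2 / (1/4)
  = 8.

8


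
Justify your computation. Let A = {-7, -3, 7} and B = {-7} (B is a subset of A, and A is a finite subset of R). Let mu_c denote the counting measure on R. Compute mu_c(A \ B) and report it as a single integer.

Counting measure assigns mu_c(E) = |E| (number of elements) when E is finite. For B subset A, A \ B is the set of elements of A not in B, so |A \ B| = |A| - |B|.
|A| = 3, |B| = 1, so mu_c(A \ B) = 3 - 1 = 2.

2


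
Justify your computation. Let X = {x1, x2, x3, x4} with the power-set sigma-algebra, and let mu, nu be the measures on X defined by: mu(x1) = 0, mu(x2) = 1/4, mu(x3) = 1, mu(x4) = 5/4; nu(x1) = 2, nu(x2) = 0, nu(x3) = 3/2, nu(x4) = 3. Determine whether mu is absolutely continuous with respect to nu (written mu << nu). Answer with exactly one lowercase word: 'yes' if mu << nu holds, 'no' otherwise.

mu << nu means: every nu-null measurable set is also mu-null; equivalently, for every atom x, if nu({x}) = 0 then mu({x}) = 0.
Checking each atom:
  x1: nu = 2 > 0 -> no constraint.
  x2: nu = 0, mu = 1/4 > 0 -> violates mu << nu.
  x3: nu = 3/2 > 0 -> no constraint.
  x4: nu = 3 > 0 -> no constraint.
The atom(s) x2 violate the condition (nu = 0 but mu > 0). Therefore mu is NOT absolutely continuous w.r.t. nu.

no


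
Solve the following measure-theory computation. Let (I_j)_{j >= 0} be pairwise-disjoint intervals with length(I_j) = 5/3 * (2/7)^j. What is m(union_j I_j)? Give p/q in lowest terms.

By countable additivity of the Lebesgue measure on pairwise disjoint measurable sets,
  m(union_{j >= 0} I_j) = sum_{j >= 0} m(I_j) = sum_{j >= 0} a * r^j,
  with a = 5/3 and r = 2/7.
Since 0 < r = 2/7 < 1, the geometric series converges:
  sum_{j >= 0} a * r^j = a / (1 - r).
  = 5/3 / (1 - 2/7)
  = 5/3 / (5/7)
  = 7/3.

7/3


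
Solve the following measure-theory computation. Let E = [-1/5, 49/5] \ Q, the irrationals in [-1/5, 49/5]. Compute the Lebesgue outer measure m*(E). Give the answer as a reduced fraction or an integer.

The interval I = [-1/5, 49/5] has m(I) = 49/5 - (-1/5) = 10 (endpoints are measure-zero, so open/closed/half-open agree). Write I = (I cap Q) u (I \ Q). The rationals in I are countable, so m*(I cap Q) = 0 (cover each rational by intervals whose total length is arbitrarily small). By countable subadditivity m*(I) <= m*(I cap Q) + m*(I \ Q), hence m*(I \ Q) >= m(I) = 10. The reverse inequality m*(I \ Q) <= m*(I) = 10 is trivial since (I \ Q) is a subset of I. Therefore m*(I \ Q) = 10.

10


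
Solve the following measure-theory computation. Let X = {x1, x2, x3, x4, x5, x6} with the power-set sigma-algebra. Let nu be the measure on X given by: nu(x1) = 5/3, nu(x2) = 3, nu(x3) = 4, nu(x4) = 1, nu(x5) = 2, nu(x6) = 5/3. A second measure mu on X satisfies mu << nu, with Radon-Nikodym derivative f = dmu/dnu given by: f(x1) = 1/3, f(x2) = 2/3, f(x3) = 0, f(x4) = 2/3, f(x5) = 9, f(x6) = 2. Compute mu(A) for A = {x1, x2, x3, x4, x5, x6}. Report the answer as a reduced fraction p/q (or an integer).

By the defining property of the Radon-Nikodym derivative, for every measurable set A,
  mu(A) = integral_A f dnu.
Since nu is a discrete measure concentrated on the atoms of X, the integral over A reduces to the sum
  mu(A) = sum_{x in A} f(x) * nu({x}).
Computing each term:
  x1: f(x1) * nu(x1) = 1/3 * 5/3 = 5/9.
  x2: f(x2) * nu(x2) = 2/3 * 3 = 2.
  x3: f(x3) * nu(x3) = 0 * 4 = 0.
  x4: f(x4) * nu(x4) = 2/3 * 1 = 2/3.
  x5: f(x5) * nu(x5) = 9 * 2 = 18.
  x6: f(x6) * nu(x6) = 2 * 5/3 = 10/3.
Summing: mu(A) = 5/9 + 2 + 0 + 2/3 + 18 + 10/3 = 221/9.

221/9


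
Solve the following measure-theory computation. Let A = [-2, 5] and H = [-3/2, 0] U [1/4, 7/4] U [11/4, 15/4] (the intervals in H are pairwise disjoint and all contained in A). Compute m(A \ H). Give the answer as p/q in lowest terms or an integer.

The ambient interval has length m(A) = 5 - (-2) = 7.
Since the holes are disjoint and sit inside A, by finite additivity
  m(H) = sum_i (b_i - a_i), and m(A \ H) = m(A) - m(H).
Computing the hole measures:
  m(H_1) = 0 - (-3/2) = 3/2.
  m(H_2) = 7/4 - 1/4 = 3/2.
  m(H_3) = 15/4 - 11/4 = 1.
Summed: m(H) = 3/2 + 3/2 + 1 = 4.
So m(A \ H) = 7 - 4 = 3.

3


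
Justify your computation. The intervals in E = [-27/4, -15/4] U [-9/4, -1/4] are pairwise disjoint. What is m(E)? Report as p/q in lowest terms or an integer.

For pairwise disjoint intervals, m(union_i I_i) = sum_i m(I_i),
and m is invariant under swapping open/closed endpoints (single points have measure 0).
So m(E) = sum_i (b_i - a_i).
  I_1 has length -15/4 - (-27/4) = 3.
  I_2 has length -1/4 - (-9/4) = 2.
Summing:
  m(E) = 3 + 2 = 5.

5


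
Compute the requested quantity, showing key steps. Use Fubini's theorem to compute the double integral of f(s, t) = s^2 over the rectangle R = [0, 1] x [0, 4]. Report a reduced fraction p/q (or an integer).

f(s, t) is a tensor product of a function of s and a function of t, and both factors are bounded continuous (hence Lebesgue integrable) on the rectangle, so Fubini's theorem applies:
  integral_R f d(m x m) = (integral_a1^b1 s^2 ds) * (integral_a2^b2 1 dt).
Inner integral in s: integral_{0}^{1} s^2 ds = (1^3 - 0^3)/3
  = 1/3.
Inner integral in t: integral_{0}^{4} 1 dt = (4^1 - 0^1)/1
  = 4.
Product: (1/3) * (4) = 4/3.

4/3


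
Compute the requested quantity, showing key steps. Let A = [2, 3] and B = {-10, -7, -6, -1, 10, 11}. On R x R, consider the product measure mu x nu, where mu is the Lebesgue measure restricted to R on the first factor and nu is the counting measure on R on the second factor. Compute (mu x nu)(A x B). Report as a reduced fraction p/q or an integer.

For a measurable rectangle A x B, the product measure satisfies
  (mu x nu)(A x B) = mu(A) * nu(B).
  mu(A) = 1.
  nu(B) = 6.
  (mu x nu)(A x B) = 1 * 6 = 6.

6


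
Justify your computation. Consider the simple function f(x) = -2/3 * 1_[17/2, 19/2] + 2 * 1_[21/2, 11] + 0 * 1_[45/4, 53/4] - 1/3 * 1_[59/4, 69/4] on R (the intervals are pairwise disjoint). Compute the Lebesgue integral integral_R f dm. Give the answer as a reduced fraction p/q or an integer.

For a simple function f = sum_i c_i * 1_{A_i} with disjoint A_i,
  integral f dm = sum_i c_i * m(A_i).
Lengths of the A_i:
  m(A_1) = 19/2 - 17/2 = 1.
  m(A_2) = 11 - 21/2 = 1/2.
  m(A_3) = 53/4 - 45/4 = 2.
  m(A_4) = 69/4 - 59/4 = 5/2.
Contributions c_i * m(A_i):
  (-2/3) * (1) = -2/3.
  (2) * (1/2) = 1.
  (0) * (2) = 0.
  (-1/3) * (5/2) = -5/6.
Total: -2/3 + 1 + 0 - 5/6 = -1/2.

-1/2


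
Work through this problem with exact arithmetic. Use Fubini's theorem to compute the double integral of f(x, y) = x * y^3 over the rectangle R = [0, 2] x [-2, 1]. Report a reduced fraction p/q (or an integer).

f(x, y) is a tensor product of a function of x and a function of y, and both factors are bounded continuous (hence Lebesgue integrable) on the rectangle, so Fubini's theorem applies:
  integral_R f d(m x m) = (integral_a1^b1 x dx) * (integral_a2^b2 y^3 dy).
Inner integral in x: integral_{0}^{2} x dx = (2^2 - 0^2)/2
  = 2.
Inner integral in y: integral_{-2}^{1} y^3 dy = (1^4 - (-2)^4)/4
  = -15/4.
Product: (2) * (-15/4) = -15/2.

-15/2


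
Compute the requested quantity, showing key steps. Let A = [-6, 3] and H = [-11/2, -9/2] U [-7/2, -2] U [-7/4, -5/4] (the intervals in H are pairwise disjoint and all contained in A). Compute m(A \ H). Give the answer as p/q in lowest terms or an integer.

The ambient interval has length m(A) = 3 - (-6) = 9.
Since the holes are disjoint and sit inside A, by finite additivity
  m(H) = sum_i (b_i - a_i), and m(A \ H) = m(A) - m(H).
Computing the hole measures:
  m(H_1) = -9/2 - (-11/2) = 1.
  m(H_2) = -2 - (-7/2) = 3/2.
  m(H_3) = -5/4 - (-7/4) = 1/2.
Summed: m(H) = 1 + 3/2 + 1/2 = 3.
So m(A \ H) = 9 - 3 = 6.

6


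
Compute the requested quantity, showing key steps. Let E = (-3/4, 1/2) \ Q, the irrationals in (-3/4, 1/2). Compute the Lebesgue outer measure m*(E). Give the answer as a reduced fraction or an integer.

The interval I = (-3/4, 1/2) has m(I) = 1/2 - (-3/4) = 5/4 (endpoints are measure-zero, so open/closed/half-open agree). Write I = (I cap Q) u (I \ Q). The rationals in I are countable, so m*(I cap Q) = 0 (cover each rational by intervals whose total length is arbitrarily small). By countable subadditivity m*(I) <= m*(I cap Q) + m*(I \ Q), hence m*(I \ Q) >= m(I) = 5/4. The reverse inequality m*(I \ Q) <= m*(I) = 5/4 is trivial since (I \ Q) is a subset of I. Therefore m*(I \ Q) = 5/4.

5/4


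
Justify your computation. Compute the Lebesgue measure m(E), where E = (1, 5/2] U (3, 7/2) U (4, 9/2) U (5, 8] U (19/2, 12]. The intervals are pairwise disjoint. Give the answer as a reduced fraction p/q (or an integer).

For pairwise disjoint intervals, m(union_i I_i) = sum_i m(I_i),
and m is invariant under swapping open/closed endpoints (single points have measure 0).
So m(E) = sum_i (b_i - a_i).
  I_1 has length 5/2 - 1 = 3/2.
  I_2 has length 7/2 - 3 = 1/2.
  I_3 has length 9/2 - 4 = 1/2.
  I_4 has length 8 - 5 = 3.
  I_5 has length 12 - 19/2 = 5/2.
Summing:
  m(E) = 3/2 + 1/2 + 1/2 + 3 + 5/2 = 8.

8


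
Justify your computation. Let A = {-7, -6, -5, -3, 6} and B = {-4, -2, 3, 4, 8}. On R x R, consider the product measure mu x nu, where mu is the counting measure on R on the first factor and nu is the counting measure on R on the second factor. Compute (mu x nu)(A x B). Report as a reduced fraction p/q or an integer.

For a measurable rectangle A x B, the product measure satisfies
  (mu x nu)(A x B) = mu(A) * nu(B).
  mu(A) = 5.
  nu(B) = 5.
  (mu x nu)(A x B) = 5 * 5 = 25.

25


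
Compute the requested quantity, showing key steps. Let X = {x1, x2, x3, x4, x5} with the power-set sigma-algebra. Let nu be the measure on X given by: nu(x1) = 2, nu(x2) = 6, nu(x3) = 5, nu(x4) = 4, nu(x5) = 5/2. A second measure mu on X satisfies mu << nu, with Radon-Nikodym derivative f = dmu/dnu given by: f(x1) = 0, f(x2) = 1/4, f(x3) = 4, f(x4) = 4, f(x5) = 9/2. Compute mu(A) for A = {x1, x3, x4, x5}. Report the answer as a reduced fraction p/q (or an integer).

By the defining property of the Radon-Nikodym derivative, for every measurable set A,
  mu(A) = integral_A f dnu.
Since nu is a discrete measure concentrated on the atoms of X, the integral over A reduces to the sum
  mu(A) = sum_{x in A} f(x) * nu({x}).
Computing each term:
  x1: f(x1) * nu(x1) = 0 * 2 = 0.
  x3: f(x3) * nu(x3) = 4 * 5 = 20.
  x4: f(x4) * nu(x4) = 4 * 4 = 16.
  x5: f(x5) * nu(x5) = 9/2 * 5/2 = 45/4.
Summing: mu(A) = 0 + 20 + 16 + 45/4 = 189/4.

189/4


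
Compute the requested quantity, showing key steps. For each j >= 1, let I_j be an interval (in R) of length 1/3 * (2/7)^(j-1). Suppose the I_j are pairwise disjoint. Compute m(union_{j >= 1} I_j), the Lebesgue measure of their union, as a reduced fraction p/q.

By countable additivity of the Lebesgue measure on pairwise disjoint measurable sets,
  m(union_{j >= 1} I_j) = sum_{j >= 1} m(I_j) = sum_{j >= 1} a * r^(j-1),
  with a = 1/3 and r = 2/7.
Since 0 < r = 2/7 < 1, the geometric series converges:
  sum_{j >= 1} a * r^(j-1) = a / (1 - r).
  = 1/3 / (1 - 2/7)
  = 1/3 / (5/7)
  = 7/15.

7/15


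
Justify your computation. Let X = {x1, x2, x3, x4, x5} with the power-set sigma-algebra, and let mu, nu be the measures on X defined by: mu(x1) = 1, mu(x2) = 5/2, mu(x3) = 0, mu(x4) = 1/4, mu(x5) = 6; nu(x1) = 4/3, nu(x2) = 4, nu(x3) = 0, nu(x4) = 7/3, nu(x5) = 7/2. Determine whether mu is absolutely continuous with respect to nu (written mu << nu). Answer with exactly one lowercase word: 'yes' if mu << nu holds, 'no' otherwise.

mu << nu means: every nu-null measurable set is also mu-null; equivalently, for every atom x, if nu({x}) = 0 then mu({x}) = 0.
Checking each atom:
  x1: nu = 4/3 > 0 -> no constraint.
  x2: nu = 4 > 0 -> no constraint.
  x3: nu = 0, mu = 0 -> consistent with mu << nu.
  x4: nu = 7/3 > 0 -> no constraint.
  x5: nu = 7/2 > 0 -> no constraint.
No atom violates the condition. Therefore mu << nu.

yes


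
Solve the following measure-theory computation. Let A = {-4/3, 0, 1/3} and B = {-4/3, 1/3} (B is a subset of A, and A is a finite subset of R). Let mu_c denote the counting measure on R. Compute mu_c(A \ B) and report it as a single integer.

Counting measure assigns mu_c(E) = |E| (number of elements) when E is finite. For B subset A, A \ B is the set of elements of A not in B, so |A \ B| = |A| - |B|.
|A| = 3, |B| = 2, so mu_c(A \ B) = 3 - 2 = 1.

1


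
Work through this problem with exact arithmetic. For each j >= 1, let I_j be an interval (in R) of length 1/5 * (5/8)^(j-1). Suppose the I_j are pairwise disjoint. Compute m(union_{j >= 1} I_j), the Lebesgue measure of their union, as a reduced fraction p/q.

By countable additivity of the Lebesgue measure on pairwise disjoint measurable sets,
  m(union_{j >= 1} I_j) = sum_{j >= 1} m(I_j) = sum_{j >= 1} a * r^(j-1),
  with a = 1/5 and r = 5/8.
Since 0 < r = 5/8 < 1, the geometric series converges:
  sum_{j >= 1} a * r^(j-1) = a / (1 - r).
  = 1/5 / (1 - 5/8)
  = 1/5 / (3/8)
  = 8/15.

8/15


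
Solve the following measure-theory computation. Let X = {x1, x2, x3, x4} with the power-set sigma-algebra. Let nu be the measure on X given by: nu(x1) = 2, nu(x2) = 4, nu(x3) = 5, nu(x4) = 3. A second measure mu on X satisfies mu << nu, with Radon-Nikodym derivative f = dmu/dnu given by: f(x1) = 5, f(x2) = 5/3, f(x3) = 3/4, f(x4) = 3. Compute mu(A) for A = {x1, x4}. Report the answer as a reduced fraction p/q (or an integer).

By the defining property of the Radon-Nikodym derivative, for every measurable set A,
  mu(A) = integral_A f dnu.
Since nu is a discrete measure concentrated on the atoms of X, the integral over A reduces to the sum
  mu(A) = sum_{x in A} f(x) * nu({x}).
Computing each term:
  x1: f(x1) * nu(x1) = 5 * 2 = 10.
  x4: f(x4) * nu(x4) = 3 * 3 = 9.
Summing: mu(A) = 10 + 9 = 19.

19


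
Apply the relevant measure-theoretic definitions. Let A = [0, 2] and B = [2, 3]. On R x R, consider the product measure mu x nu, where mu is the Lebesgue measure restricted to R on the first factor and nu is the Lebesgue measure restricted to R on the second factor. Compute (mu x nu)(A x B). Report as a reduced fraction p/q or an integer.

For a measurable rectangle A x B, the product measure satisfies
  (mu x nu)(A x B) = mu(A) * nu(B).
  mu(A) = 2.
  nu(B) = 1.
  (mu x nu)(A x B) = 2 * 1 = 2.

2


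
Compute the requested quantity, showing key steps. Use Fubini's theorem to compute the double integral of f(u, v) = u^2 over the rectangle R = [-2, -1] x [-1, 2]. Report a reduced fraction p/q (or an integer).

f(u, v) is a tensor product of a function of u and a function of v, and both factors are bounded continuous (hence Lebesgue integrable) on the rectangle, so Fubini's theorem applies:
  integral_R f d(m x m) = (integral_a1^b1 u^2 du) * (integral_a2^b2 1 dv).
Inner integral in u: integral_{-2}^{-1} u^2 du = ((-1)^3 - (-2)^3)/3
  = 7/3.
Inner integral in v: integral_{-1}^{2} 1 dv = (2^1 - (-1)^1)/1
  = 3.
Product: (7/3) * (3) = 7.

7


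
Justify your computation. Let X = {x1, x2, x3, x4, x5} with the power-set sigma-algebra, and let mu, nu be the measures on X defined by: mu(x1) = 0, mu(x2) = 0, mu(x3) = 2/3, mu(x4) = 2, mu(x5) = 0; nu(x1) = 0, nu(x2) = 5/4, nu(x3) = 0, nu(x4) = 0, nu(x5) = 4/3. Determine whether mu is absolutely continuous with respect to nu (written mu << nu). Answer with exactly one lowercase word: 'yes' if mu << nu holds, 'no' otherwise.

mu << nu means: every nu-null measurable set is also mu-null; equivalently, for every atom x, if nu({x}) = 0 then mu({x}) = 0.
Checking each atom:
  x1: nu = 0, mu = 0 -> consistent with mu << nu.
  x2: nu = 5/4 > 0 -> no constraint.
  x3: nu = 0, mu = 2/3 > 0 -> violates mu << nu.
  x4: nu = 0, mu = 2 > 0 -> violates mu << nu.
  x5: nu = 4/3 > 0 -> no constraint.
The atom(s) x3, x4 violate the condition (nu = 0 but mu > 0). Therefore mu is NOT absolutely continuous w.r.t. nu.

no


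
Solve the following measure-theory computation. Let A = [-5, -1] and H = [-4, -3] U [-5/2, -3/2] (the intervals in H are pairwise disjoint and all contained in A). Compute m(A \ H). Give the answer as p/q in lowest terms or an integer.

The ambient interval has length m(A) = -1 - (-5) = 4.
Since the holes are disjoint and sit inside A, by finite additivity
  m(H) = sum_i (b_i - a_i), and m(A \ H) = m(A) - m(H).
Computing the hole measures:
  m(H_1) = -3 - (-4) = 1.
  m(H_2) = -3/2 - (-5/2) = 1.
Summed: m(H) = 1 + 1 = 2.
So m(A \ H) = 4 - 2 = 2.

2


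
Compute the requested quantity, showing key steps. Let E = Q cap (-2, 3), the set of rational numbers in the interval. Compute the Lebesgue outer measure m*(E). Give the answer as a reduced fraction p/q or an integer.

Q cap (-2, 3) is countable; list its elements as q_1, q_2, ... . Fix eps > 0 and cover the k-th point by an interval of length eps * 2^(-k). The cover has total length eps * sum_{k>=1} 2^(-k) = eps, so by definition of outer measure m*(Q cap (-2, 3)) <= eps. Since eps was arbitrary and m* >= 0, the outer measure is 0.

0


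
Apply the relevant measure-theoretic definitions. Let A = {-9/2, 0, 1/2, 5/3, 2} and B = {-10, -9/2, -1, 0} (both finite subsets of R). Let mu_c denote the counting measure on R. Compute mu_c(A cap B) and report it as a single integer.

Counting measure on a finite set equals cardinality. mu_c(A cap B) = |A cap B| (elements appearing in both).
Enumerating the elements of A that also lie in B gives 2 element(s).
So mu_c(A cap B) = 2.

2


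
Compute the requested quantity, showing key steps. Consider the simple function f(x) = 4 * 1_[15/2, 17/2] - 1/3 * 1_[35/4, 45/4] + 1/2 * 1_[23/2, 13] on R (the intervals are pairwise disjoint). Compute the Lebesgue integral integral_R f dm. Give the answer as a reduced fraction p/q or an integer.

For a simple function f = sum_i c_i * 1_{A_i} with disjoint A_i,
  integral f dm = sum_i c_i * m(A_i).
Lengths of the A_i:
  m(A_1) = 17/2 - 15/2 = 1.
  m(A_2) = 45/4 - 35/4 = 5/2.
  m(A_3) = 13 - 23/2 = 3/2.
Contributions c_i * m(A_i):
  (4) * (1) = 4.
  (-1/3) * (5/2) = -5/6.
  (1/2) * (3/2) = 3/4.
Total: 4 - 5/6 + 3/4 = 47/12.

47/12


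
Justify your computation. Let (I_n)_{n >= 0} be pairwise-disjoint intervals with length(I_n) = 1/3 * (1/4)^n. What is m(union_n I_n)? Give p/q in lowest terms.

By countable additivity of the Lebesgue measure on pairwise disjoint measurable sets,
  m(union_{n >= 0} I_n) = sum_{n >= 0} m(I_n) = sum_{n >= 0} a * r^n,
  with a = 1/3 and r = 1/4.
Since 0 < r = 1/4 < 1, the geometric series converges:
  sum_{n >= 0} a * r^n = a / (1 - r).
  = 1/3 / (1 - 1/4)
  = 1/3 / (3/4)
  = 4/9.

4/9


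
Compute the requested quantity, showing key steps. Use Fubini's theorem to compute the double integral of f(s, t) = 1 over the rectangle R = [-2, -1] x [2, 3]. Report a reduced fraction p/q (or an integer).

f(s, t) is a tensor product of a function of s and a function of t, and both factors are bounded continuous (hence Lebesgue integrable) on the rectangle, so Fubini's theorem applies:
  integral_R f d(m x m) = (integral_a1^b1 1 ds) * (integral_a2^b2 1 dt).
Inner integral in s: integral_{-2}^{-1} 1 ds = ((-1)^1 - (-2)^1)/1
  = 1.
Inner integral in t: integral_{2}^{3} 1 dt = (3^1 - 2^1)/1
  = 1.
Product: (1) * (1) = 1.

1


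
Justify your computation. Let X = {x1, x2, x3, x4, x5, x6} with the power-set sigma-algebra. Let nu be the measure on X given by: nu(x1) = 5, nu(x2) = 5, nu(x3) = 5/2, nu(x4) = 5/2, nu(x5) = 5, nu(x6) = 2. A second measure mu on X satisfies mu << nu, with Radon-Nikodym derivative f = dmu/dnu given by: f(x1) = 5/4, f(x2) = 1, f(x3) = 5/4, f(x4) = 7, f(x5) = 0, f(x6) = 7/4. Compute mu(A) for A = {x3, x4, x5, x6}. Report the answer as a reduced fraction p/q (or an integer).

By the defining property of the Radon-Nikodym derivative, for every measurable set A,
  mu(A) = integral_A f dnu.
Since nu is a discrete measure concentrated on the atoms of X, the integral over A reduces to the sum
  mu(A) = sum_{x in A} f(x) * nu({x}).
Computing each term:
  x3: f(x3) * nu(x3) = 5/4 * 5/2 = 25/8.
  x4: f(x4) * nu(x4) = 7 * 5/2 = 35/2.
  x5: f(x5) * nu(x5) = 0 * 5 = 0.
  x6: f(x6) * nu(x6) = 7/4 * 2 = 7/2.
Summing: mu(A) = 25/8 + 35/2 + 0 + 7/2 = 193/8.

193/8


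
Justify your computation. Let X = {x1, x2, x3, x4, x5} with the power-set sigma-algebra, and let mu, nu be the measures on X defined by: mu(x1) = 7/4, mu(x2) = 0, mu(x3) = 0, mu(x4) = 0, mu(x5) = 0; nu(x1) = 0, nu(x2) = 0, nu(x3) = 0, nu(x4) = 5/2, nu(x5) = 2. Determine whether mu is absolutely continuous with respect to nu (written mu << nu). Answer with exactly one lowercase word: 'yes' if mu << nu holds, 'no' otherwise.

mu << nu means: every nu-null measurable set is also mu-null; equivalently, for every atom x, if nu({x}) = 0 then mu({x}) = 0.
Checking each atom:
  x1: nu = 0, mu = 7/4 > 0 -> violates mu << nu.
  x2: nu = 0, mu = 0 -> consistent with mu << nu.
  x3: nu = 0, mu = 0 -> consistent with mu << nu.
  x4: nu = 5/2 > 0 -> no constraint.
  x5: nu = 2 > 0 -> no constraint.
The atom(s) x1 violate the condition (nu = 0 but mu > 0). Therefore mu is NOT absolutely continuous w.r.t. nu.

no


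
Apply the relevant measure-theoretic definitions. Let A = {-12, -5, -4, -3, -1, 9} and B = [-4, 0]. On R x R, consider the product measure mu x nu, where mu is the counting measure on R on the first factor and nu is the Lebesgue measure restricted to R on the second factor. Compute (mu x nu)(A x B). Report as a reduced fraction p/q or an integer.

For a measurable rectangle A x B, the product measure satisfies
  (mu x nu)(A x B) = mu(A) * nu(B).
  mu(A) = 6.
  nu(B) = 4.
  (mu x nu)(A x B) = 6 * 4 = 24.

24


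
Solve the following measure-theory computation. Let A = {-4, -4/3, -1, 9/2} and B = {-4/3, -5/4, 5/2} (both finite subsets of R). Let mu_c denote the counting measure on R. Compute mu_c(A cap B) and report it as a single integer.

Counting measure on a finite set equals cardinality. mu_c(A cap B) = |A cap B| (elements appearing in both).
Enumerating the elements of A that also lie in B gives 1 element(s).
So mu_c(A cap B) = 1.

1


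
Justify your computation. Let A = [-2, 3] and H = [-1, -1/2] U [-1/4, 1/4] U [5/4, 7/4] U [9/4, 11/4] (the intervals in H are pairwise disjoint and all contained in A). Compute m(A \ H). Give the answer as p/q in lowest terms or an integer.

The ambient interval has length m(A) = 3 - (-2) = 5.
Since the holes are disjoint and sit inside A, by finite additivity
  m(H) = sum_i (b_i - a_i), and m(A \ H) = m(A) - m(H).
Computing the hole measures:
  m(H_1) = -1/2 - (-1) = 1/2.
  m(H_2) = 1/4 - (-1/4) = 1/2.
  m(H_3) = 7/4 - 5/4 = 1/2.
  m(H_4) = 11/4 - 9/4 = 1/2.
Summed: m(H) = 1/2 + 1/2 + 1/2 + 1/2 = 2.
So m(A \ H) = 5 - 2 = 3.

3


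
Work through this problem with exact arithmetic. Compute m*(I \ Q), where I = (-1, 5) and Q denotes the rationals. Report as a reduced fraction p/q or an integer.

The interval I = (-1, 5) has m(I) = 5 - (-1) = 6 (endpoints are measure-zero, so open/closed/half-open agree). Write I = (I cap Q) u (I \ Q). The rationals in I are countable, so m*(I cap Q) = 0 (cover each rational by intervals whose total length is arbitrarily small). By countable subadditivity m*(I) <= m*(I cap Q) + m*(I \ Q), hence m*(I \ Q) >= m(I) = 6. The reverse inequality m*(I \ Q) <= m*(I) = 6 is trivial since (I \ Q) is a subset of I. Therefore m*(I \ Q) = 6.

6


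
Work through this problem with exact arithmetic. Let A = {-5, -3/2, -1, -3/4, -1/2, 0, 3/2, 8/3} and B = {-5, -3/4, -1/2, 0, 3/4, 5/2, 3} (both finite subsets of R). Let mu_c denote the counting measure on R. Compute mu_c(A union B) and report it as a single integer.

Counting measure on a finite set equals cardinality. By inclusion-exclusion, |A union B| = |A| + |B| - |A cap B|.
|A| = 8, |B| = 7, |A cap B| = 4.
So mu_c(A union B) = 8 + 7 - 4 = 11.

11


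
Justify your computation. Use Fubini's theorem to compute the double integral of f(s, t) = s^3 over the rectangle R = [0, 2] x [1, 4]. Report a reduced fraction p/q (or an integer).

f(s, t) is a tensor product of a function of s and a function of t, and both factors are bounded continuous (hence Lebesgue integrable) on the rectangle, so Fubini's theorem applies:
  integral_R f d(m x m) = (integral_a1^b1 s^3 ds) * (integral_a2^b2 1 dt).
Inner integral in s: integral_{0}^{2} s^3 ds = (2^4 - 0^4)/4
  = 4.
Inner integral in t: integral_{1}^{4} 1 dt = (4^1 - 1^1)/1
  = 3.
Product: (4) * (3) = 12.

12


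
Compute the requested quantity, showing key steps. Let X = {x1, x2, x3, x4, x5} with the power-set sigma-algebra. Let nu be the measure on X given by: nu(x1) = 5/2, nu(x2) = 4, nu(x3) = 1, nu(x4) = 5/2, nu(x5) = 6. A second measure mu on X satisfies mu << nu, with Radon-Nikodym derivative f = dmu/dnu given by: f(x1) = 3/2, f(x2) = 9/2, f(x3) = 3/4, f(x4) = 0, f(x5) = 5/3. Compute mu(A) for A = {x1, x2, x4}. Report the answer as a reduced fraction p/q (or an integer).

By the defining property of the Radon-Nikodym derivative, for every measurable set A,
  mu(A) = integral_A f dnu.
Since nu is a discrete measure concentrated on the atoms of X, the integral over A reduces to the sum
  mu(A) = sum_{x in A} f(x) * nu({x}).
Computing each term:
  x1: f(x1) * nu(x1) = 3/2 * 5/2 = 15/4.
  x2: f(x2) * nu(x2) = 9/2 * 4 = 18.
  x4: f(x4) * nu(x4) = 0 * 5/2 = 0.
Summing: mu(A) = 15/4 + 18 + 0 = 87/4.

87/4


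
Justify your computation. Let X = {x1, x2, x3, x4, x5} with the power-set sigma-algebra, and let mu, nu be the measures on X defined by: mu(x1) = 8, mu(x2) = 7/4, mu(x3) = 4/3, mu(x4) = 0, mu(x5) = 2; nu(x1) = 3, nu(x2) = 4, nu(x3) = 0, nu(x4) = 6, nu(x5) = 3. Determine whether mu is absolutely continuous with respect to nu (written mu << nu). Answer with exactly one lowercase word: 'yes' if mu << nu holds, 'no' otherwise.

mu << nu means: every nu-null measurable set is also mu-null; equivalently, for every atom x, if nu({x}) = 0 then mu({x}) = 0.
Checking each atom:
  x1: nu = 3 > 0 -> no constraint.
  x2: nu = 4 > 0 -> no constraint.
  x3: nu = 0, mu = 4/3 > 0 -> violates mu << nu.
  x4: nu = 6 > 0 -> no constraint.
  x5: nu = 3 > 0 -> no constraint.
The atom(s) x3 violate the condition (nu = 0 but mu > 0). Therefore mu is NOT absolutely continuous w.r.t. nu.

no


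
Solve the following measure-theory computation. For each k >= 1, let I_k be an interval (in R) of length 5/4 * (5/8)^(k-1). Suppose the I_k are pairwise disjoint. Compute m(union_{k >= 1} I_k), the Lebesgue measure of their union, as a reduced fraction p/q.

By countable additivity of the Lebesgue measure on pairwise disjoint measurable sets,
  m(union_{k >= 1} I_k) = sum_{k >= 1} m(I_k) = sum_{k >= 1} a * r^(k-1),
  with a = 5/4 and r = 5/8.
Since 0 < r = 5/8 < 1, the geometric series converges:
  sum_{k >= 1} a * r^(k-1) = a / (1 - r).
  = 5/4 / (1 - 5/8)
  = 5/4 / (3/8)
  = 10/3.

10/3


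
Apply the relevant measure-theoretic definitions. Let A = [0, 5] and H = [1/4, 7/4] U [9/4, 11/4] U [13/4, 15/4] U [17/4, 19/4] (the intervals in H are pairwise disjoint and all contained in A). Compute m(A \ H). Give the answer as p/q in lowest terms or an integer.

The ambient interval has length m(A) = 5 - 0 = 5.
Since the holes are disjoint and sit inside A, by finite additivity
  m(H) = sum_i (b_i - a_i), and m(A \ H) = m(A) - m(H).
Computing the hole measures:
  m(H_1) = 7/4 - 1/4 = 3/2.
  m(H_2) = 11/4 - 9/4 = 1/2.
  m(H_3) = 15/4 - 13/4 = 1/2.
  m(H_4) = 19/4 - 17/4 = 1/2.
Summed: m(H) = 3/2 + 1/2 + 1/2 + 1/2 = 3.
So m(A \ H) = 5 - 3 = 2.

2


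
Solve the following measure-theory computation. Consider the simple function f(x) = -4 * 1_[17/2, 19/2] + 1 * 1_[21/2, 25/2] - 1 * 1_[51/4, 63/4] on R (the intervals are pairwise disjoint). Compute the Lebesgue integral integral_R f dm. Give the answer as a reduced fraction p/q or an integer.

For a simple function f = sum_i c_i * 1_{A_i} with disjoint A_i,
  integral f dm = sum_i c_i * m(A_i).
Lengths of the A_i:
  m(A_1) = 19/2 - 17/2 = 1.
  m(A_2) = 25/2 - 21/2 = 2.
  m(A_3) = 63/4 - 51/4 = 3.
Contributions c_i * m(A_i):
  (-4) * (1) = -4.
  (1) * (2) = 2.
  (-1) * (3) = -3.
Total: -4 + 2 - 3 = -5.

-5


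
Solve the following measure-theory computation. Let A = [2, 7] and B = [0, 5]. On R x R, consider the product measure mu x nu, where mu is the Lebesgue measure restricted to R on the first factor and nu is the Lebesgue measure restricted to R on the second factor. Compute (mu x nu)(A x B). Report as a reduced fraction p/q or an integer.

For a measurable rectangle A x B, the product measure satisfies
  (mu x nu)(A x B) = mu(A) * nu(B).
  mu(A) = 5.
  nu(B) = 5.
  (mu x nu)(A x B) = 5 * 5 = 25.

25


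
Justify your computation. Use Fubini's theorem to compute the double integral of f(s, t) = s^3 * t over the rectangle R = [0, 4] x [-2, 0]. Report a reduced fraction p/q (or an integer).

f(s, t) is a tensor product of a function of s and a function of t, and both factors are bounded continuous (hence Lebesgue integrable) on the rectangle, so Fubini's theorem applies:
  integral_R f d(m x m) = (integral_a1^b1 s^3 ds) * (integral_a2^b2 t dt).
Inner integral in s: integral_{0}^{4} s^3 ds = (4^4 - 0^4)/4
  = 64.
Inner integral in t: integral_{-2}^{0} t dt = (0^2 - (-2)^2)/2
  = -2.
Product: (64) * (-2) = -128.

-128


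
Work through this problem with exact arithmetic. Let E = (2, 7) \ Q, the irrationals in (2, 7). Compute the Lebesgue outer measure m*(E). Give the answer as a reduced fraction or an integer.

The interval I = (2, 7) has m(I) = 7 - 2 = 5 (endpoints are measure-zero, so open/closed/half-open agree). Write I = (I cap Q) u (I \ Q). The rationals in I are countable, so m*(I cap Q) = 0 (cover each rational by intervals whose total length is arbitrarily small). By countable subadditivity m*(I) <= m*(I cap Q) + m*(I \ Q), hence m*(I \ Q) >= m(I) = 5. The reverse inequality m*(I \ Q) <= m*(I) = 5 is trivial since (I \ Q) is a subset of I. Therefore m*(I \ Q) = 5.

5


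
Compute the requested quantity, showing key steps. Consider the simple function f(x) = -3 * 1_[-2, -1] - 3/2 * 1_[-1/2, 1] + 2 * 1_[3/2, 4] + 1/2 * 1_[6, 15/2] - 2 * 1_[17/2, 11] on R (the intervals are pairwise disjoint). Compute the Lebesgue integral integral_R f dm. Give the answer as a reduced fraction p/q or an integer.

For a simple function f = sum_i c_i * 1_{A_i} with disjoint A_i,
  integral f dm = sum_i c_i * m(A_i).
Lengths of the A_i:
  m(A_1) = -1 - (-2) = 1.
  m(A_2) = 1 - (-1/2) = 3/2.
  m(A_3) = 4 - 3/2 = 5/2.
  m(A_4) = 15/2 - 6 = 3/2.
  m(A_5) = 11 - 17/2 = 5/2.
Contributions c_i * m(A_i):
  (-3) * (1) = -3.
  (-3/2) * (3/2) = -9/4.
  (2) * (5/2) = 5.
  (1/2) * (3/2) = 3/4.
  (-2) * (5/2) = -5.
Total: -3 - 9/4 + 5 + 3/4 - 5 = -9/2.

-9/2


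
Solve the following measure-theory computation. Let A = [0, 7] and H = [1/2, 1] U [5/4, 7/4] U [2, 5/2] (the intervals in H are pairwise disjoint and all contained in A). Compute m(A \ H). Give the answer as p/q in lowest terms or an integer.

The ambient interval has length m(A) = 7 - 0 = 7.
Since the holes are disjoint and sit inside A, by finite additivity
  m(H) = sum_i (b_i - a_i), and m(A \ H) = m(A) - m(H).
Computing the hole measures:
  m(H_1) = 1 - 1/2 = 1/2.
  m(H_2) = 7/4 - 5/4 = 1/2.
  m(H_3) = 5/2 - 2 = 1/2.
Summed: m(H) = 1/2 + 1/2 + 1/2 = 3/2.
So m(A \ H) = 7 - 3/2 = 11/2.

11/2
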